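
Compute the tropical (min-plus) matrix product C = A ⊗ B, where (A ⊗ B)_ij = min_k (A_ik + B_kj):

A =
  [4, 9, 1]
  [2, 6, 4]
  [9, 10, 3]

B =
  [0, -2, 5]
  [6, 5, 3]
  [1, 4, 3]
A ⊗ B =
  [2, 2, 4]
  [2, 0, 7]
  [4, 7, 6]

Apply the min-plus product entry-by-entry:
  C[0][0] = min over k of (A[0][0] + B[0][0] = 4 + 0 = 4, A[0][1] + B[1][0] = 9 + 6 = 15, A[0][2] + B[2][0] = 1 + 1 = 2) = 2 (attained at k = 2)
  C[0][1] = min over k of (A[0][0] + B[0][1] = 4 + -2 = 2, A[0][1] + B[1][1] = 9 + 5 = 14, A[0][2] + B[2][1] = 1 + 4 = 5) = 2 (attained at k = 0)
  C[0][2] = min over k of (A[0][0] + B[0][2] = 4 + 5 = 9, A[0][1] + B[1][2] = 9 + 3 = 12, A[0][2] + B[2][2] = 1 + 3 = 4) = 4 (attained at k = 2)
  C[1][0] = min over k of (A[1][0] + B[0][0] = 2 + 0 = 2, A[1][1] + B[1][0] = 6 + 6 = 12, A[1][2] + B[2][0] = 4 + 1 = 5) = 2 (attained at k = 0)
  C[1][1] = min over k of (A[1][0] + B[0][1] = 2 + -2 = 0, A[1][1] + B[1][1] = 6 + 5 = 11, A[1][2] + B[2][1] = 4 + 4 = 8) = 0 (attained at k = 0)
  C[1][2] = min over k of (A[1][0] + B[0][2] = 2 + 5 = 7, A[1][1] + B[1][2] = 6 + 3 = 9, A[1][2] + B[2][2] = 4 + 3 = 7) = 7 (attained at k = 0)
  C[2][0] = min over k of (A[2][0] + B[0][0] = 9 + 0 = 9, A[2][1] + B[1][0] = 10 + 6 = 16, A[2][2] + B[2][0] = 3 + 1 = 4) = 4 (attained at k = 2)
  C[2][1] = min over k of (A[2][0] + B[0][1] = 9 + -2 = 7, A[2][1] + B[1][1] = 10 + 5 = 15, A[2][2] + B[2][1] = 3 + 4 = 7) = 7 (attained at k = 0)
  C[2][2] = min over k of (A[2][0] + B[0][2] = 9 + 5 = 14, A[2][1] + B[1][2] = 10 + 3 = 13, A[2][2] + B[2][2] = 3 + 3 = 6) = 6 (attained at k = 2)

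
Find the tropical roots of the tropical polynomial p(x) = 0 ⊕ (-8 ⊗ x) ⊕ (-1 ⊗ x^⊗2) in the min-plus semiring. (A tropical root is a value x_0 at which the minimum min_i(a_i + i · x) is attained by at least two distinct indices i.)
Roots: {-7, 8}

Each tropical root is a break point of the lower envelope of the lines y = a_i + i · x (there are 3 lines, with slopes 0, 1, ..., 2). Only the lines that attain the minimum somewhere contribute to roots; other lines are dominated. Here the surviving (envelope) indices are i = 2, i = 1, i = 0.
Intersections between consecutive envelope lines give the roots: for adjacent envelope indices i < j the intersection is x = (a_i − a_j) / (j − i). Reading off the sorted break points: {-7, 8}.
Verification: at each break x_0, at least two indices attain the minimum of min_i(a_i + i · x_0).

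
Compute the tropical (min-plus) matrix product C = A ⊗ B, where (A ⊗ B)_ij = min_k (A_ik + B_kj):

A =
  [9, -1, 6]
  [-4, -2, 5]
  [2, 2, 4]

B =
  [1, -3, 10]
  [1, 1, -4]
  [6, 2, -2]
A ⊗ B =
  [0, 0, -5]
  [-3, -7, -6]
  [3, -1, -2]

Apply the min-plus product entry-by-entry:
  C[0][0] = min over k of (A[0][0] + B[0][0] = 9 + 1 = 10, A[0][1] + B[1][0] = -1 + 1 = 0, A[0][2] + B[2][0] = 6 + 6 = 12) = 0 (attained at k = 1)
  C[0][1] = min over k of (A[0][0] + B[0][1] = 9 + -3 = 6, A[0][1] + B[1][1] = -1 + 1 = 0, A[0][2] + B[2][1] = 6 + 2 = 8) = 0 (attained at k = 1)
  C[0][2] = min over k of (A[0][0] + B[0][2] = 9 + 10 = 19, A[0][1] + B[1][2] = -1 + -4 = -5, A[0][2] + B[2][2] = 6 + -2 = 4) = -5 (attained at k = 1)
  C[1][0] = min over k of (A[1][0] + B[0][0] = -4 + 1 = -3, A[1][1] + B[1][0] = -2 + 1 = -1, A[1][2] + B[2][0] = 5 + 6 = 11) = -3 (attained at k = 0)
  C[1][1] = min over k of (A[1][0] + B[0][1] = -4 + -3 = -7, A[1][1] + B[1][1] = -2 + 1 = -1, A[1][2] + B[2][1] = 5 + 2 = 7) = -7 (attained at k = 0)
  C[1][2] = min over k of (A[1][0] + B[0][2] = -4 + 10 = 6, A[1][1] + B[1][2] = -2 + -4 = -6, A[1][2] + B[2][2] = 5 + -2 = 3) = -6 (attained at k = 1)
  C[2][0] = min over k of (A[2][0] + B[0][0] = 2 + 1 = 3, A[2][1] + B[1][0] = 2 + 1 = 3, A[2][2] + B[2][0] = 4 + 6 = 10) = 3 (attained at k = 0)
  C[2][1] = min over k of (A[2][0] + B[0][1] = 2 + -3 = -1, A[2][1] + B[1][1] = 2 + 1 = 3, A[2][2] + B[2][1] = 4 + 2 = 6) = -1 (attained at k = 0)
  C[2][2] = min over k of (A[2][0] + B[0][2] = 2 + 10 = 12, A[2][1] + B[1][2] = 2 + -4 = -2, A[2][2] + B[2][2] = 4 + -2 = 2) = -2 (attained at k = 1)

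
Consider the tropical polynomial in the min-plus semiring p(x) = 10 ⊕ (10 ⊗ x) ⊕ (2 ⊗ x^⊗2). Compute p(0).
p(0) = 2

A tropical monomial a ⊗ x^⊗i evaluates to a + i · x. Evaluating each term at x = 0:
  Term 0 contributes 10 + 0 · 0 = 10
  Term 1 contributes 10 + 1 · 0 = 10
  Term 2 contributes 2 + 2 · 0 = 2
p(0) = ⊕ of these = min[10, 10, 2] = 2.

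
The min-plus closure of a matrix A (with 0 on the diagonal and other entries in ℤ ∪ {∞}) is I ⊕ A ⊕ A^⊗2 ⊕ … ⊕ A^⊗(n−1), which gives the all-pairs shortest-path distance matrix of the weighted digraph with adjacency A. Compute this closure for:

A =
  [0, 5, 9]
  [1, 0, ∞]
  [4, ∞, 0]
Closure =
  [0, 5, 9]
  [1, 0, 10]
  [4, 9, 0]

This is the Floyd-Warshall all-pairs shortest-path computation. For each intermediate vertex k = 0, 1, …, 2, update dist[i][j] ← min(dist[i][j], dist[i][k] + dist[k][j]). The final matrix gives, for each (i, j), the minimum total weight of any directed path from i to j (possibly empty when i = j).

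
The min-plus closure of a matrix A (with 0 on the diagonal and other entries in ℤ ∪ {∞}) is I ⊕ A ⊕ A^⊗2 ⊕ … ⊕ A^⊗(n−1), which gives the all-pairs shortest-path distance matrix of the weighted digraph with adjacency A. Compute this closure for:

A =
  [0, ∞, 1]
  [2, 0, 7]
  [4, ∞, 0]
Closure =
  [0, ∞, 1]
  [2, 0, 3]
  [4, ∞, 0]

This is the Floyd-Warshall all-pairs shortest-path computation. For each intermediate vertex k = 0, 1, …, 2, update dist[i][j] ← min(dist[i][j], dist[i][k] + dist[k][j]). The final matrix gives, for each (i, j), the minimum total weight of any directed path from i to j (possibly empty when i = j).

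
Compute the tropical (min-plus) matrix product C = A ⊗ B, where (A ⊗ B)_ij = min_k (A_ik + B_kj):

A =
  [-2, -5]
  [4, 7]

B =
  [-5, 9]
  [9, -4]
A ⊗ B =
  [-7, -9]
  [-1, 3]

Apply the min-plus product entry-by-entry:
  C[0][0] = min over k of (A[0][0] + B[0][0] = -2 + -5 = -7, A[0][1] + B[1][0] = -5 + 9 = 4) = -7 (attained at k = 0)
  C[0][1] = min over k of (A[0][0] + B[0][1] = -2 + 9 = 7, A[0][1] + B[1][1] = -5 + -4 = -9) = -9 (attained at k = 1)
  C[1][0] = min over k of (A[1][0] + B[0][0] = 4 + -5 = -1, A[1][1] + B[1][0] = 7 + 9 = 16) = -1 (attained at k = 0)
  C[1][1] = min over k of (A[1][0] + B[0][1] = 4 + 9 = 13, A[1][1] + B[1][1] = 7 + -4 = 3) = 3 (attained at k = 1)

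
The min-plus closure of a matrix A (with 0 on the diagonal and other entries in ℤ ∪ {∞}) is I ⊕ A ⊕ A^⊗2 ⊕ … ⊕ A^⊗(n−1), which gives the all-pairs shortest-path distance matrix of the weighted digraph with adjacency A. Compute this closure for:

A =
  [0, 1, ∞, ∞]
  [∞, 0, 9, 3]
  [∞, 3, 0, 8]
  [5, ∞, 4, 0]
Closure =
  [0, 1, 8, 4]
  [8, 0, 7, 3]
  [11, 3, 0, 6]
  [5, 6, 4, 0]

This is the Floyd-Warshall all-pairs shortest-path computation. For each intermediate vertex k = 0, 1, …, 3, update dist[i][j] ← min(dist[i][j], dist[i][k] + dist[k][j]). The final matrix gives, for each (i, j), the minimum total weight of any directed path from i to j (possibly empty when i = j).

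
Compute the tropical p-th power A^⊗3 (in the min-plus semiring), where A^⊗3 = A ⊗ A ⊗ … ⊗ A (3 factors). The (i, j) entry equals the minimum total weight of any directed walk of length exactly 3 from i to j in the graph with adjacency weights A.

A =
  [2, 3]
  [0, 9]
A^⊗3 =
  [5, 6]
  [3, 5]

Each entry (A^⊗3)_ij equals the minimum over all length-3 walks i = v_0 → v_1 → … → v_3 = j of Σ_t A[v_t][v_{t+1}]. For example, for (i, j) = (0, 1) we minimise over 4 possible intermediate vertex sequences; the minimum is 6, attained along the walk 0 → 1 → 0 → 1.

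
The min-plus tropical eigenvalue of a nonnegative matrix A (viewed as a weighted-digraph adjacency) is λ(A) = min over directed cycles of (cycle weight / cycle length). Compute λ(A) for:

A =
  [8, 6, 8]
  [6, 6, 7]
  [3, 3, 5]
λ(A) = 5

Enumerate directed cycles and compute their means (weight / length). Sample:
  cycle 0 → 0: weight = 8, length = 1, mean = 8/1 ≈ 8.000
  cycle 1 → 1: weight = 6, length = 1, mean = 6/1 ≈ 6.000
  cycle 2 → 2: weight = 5, length = 1, mean = 5/1 ≈ 5.000
  cycle 0 → 1 → 0: weight = 12, length = 2, mean = 12/2 ≈ 6.000
  cycle 0 → 2 → 0: weight = 11, length = 2, mean = 11/2 ≈ 5.500
  cycle 1 → 0 → 1: weight = 12, length = 2, mean = 12/2 ≈ 6.000
Minimum mean = 5.000, attained e.g. along the cycle 2 → 2 with weight 5 and length 1. So λ(A) = 5/1 = 5.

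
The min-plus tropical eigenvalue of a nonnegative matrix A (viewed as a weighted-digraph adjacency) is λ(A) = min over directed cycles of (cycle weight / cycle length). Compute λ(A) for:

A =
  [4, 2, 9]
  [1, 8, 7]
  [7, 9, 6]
λ(A) = 3/2

Enumerate directed cycles and compute their means (weight / length). Sample:
  cycle 0 → 0: weight = 4, length = 1, mean = 4/1 ≈ 4.000
  cycle 1 → 1: weight = 8, length = 1, mean = 8/1 ≈ 8.000
  cycle 2 → 2: weight = 6, length = 1, mean = 6/1 ≈ 6.000
  cycle 0 → 1 → 0: weight = 3, length = 2, mean = 3/2 ≈ 1.500
  cycle 0 → 2 → 0: weight = 16, length = 2, mean = 16/2 ≈ 8.000
  cycle 1 → 0 → 1: weight = 3, length = 2, mean = 3/2 ≈ 1.500
Minimum mean = 1.500, attained e.g. along the cycle 0 → 1 → 0 with weight 3 and length 2. So λ(A) = 3/2 = 3/2.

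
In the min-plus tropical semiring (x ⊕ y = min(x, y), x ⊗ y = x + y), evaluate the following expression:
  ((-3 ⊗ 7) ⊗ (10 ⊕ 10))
((-3 ⊗ 7) ⊗ (10 ⊕ 10)) = 14

Expand innermost to outermost. Recall ⊕ takes the minimum of its arguments and ⊗ takes their sum. Working out the expression ((-3 ⊗ 7) ⊗ (10 ⊕ 10)) gives 14.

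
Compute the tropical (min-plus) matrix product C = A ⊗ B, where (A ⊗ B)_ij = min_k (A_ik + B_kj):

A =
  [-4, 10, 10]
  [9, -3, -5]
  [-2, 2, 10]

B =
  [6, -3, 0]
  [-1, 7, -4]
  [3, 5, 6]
A ⊗ B =
  [2, -7, -4]
  [-4, 0, -7]
  [1, -5, -2]

Apply the min-plus product entry-by-entry:
  C[0][0] = min over k of (A[0][0] + B[0][0] = -4 + 6 = 2, A[0][1] + B[1][0] = 10 + -1 = 9, A[0][2] + B[2][0] = 10 + 3 = 13) = 2 (attained at k = 0)
  C[0][1] = min over k of (A[0][0] + B[0][1] = -4 + -3 = -7, A[0][1] + B[1][1] = 10 + 7 = 17, A[0][2] + B[2][1] = 10 + 5 = 15) = -7 (attained at k = 0)
  C[0][2] = min over k of (A[0][0] + B[0][2] = -4 + 0 = -4, A[0][1] + B[1][2] = 10 + -4 = 6, A[0][2] + B[2][2] = 10 + 6 = 16) = -4 (attained at k = 0)
  C[1][0] = min over k of (A[1][0] + B[0][0] = 9 + 6 = 15, A[1][1] + B[1][0] = -3 + -1 = -4, A[1][2] + B[2][0] = -5 + 3 = -2) = -4 (attained at k = 1)
  C[1][1] = min over k of (A[1][0] + B[0][1] = 9 + -3 = 6, A[1][1] + B[1][1] = -3 + 7 = 4, A[1][2] + B[2][1] = -5 + 5 = 0) = 0 (attained at k = 2)
  C[1][2] = min over k of (A[1][0] + B[0][2] = 9 + 0 = 9, A[1][1] + B[1][2] = -3 + -4 = -7, A[1][2] + B[2][2] = -5 + 6 = 1) = -7 (attained at k = 1)
  C[2][0] = min over k of (A[2][0] + B[0][0] = -2 + 6 = 4, A[2][1] + B[1][0] = 2 + -1 = 1, A[2][2] + B[2][0] = 10 + 3 = 13) = 1 (attained at k = 1)
  C[2][1] = min over k of (A[2][0] + B[0][1] = -2 + -3 = -5, A[2][1] + B[1][1] = 2 + 7 = 9, A[2][2] + B[2][1] = 10 + 5 = 15) = -5 (attained at k = 0)
  C[2][2] = min over k of (A[2][0] + B[0][2] = -2 + 0 = -2, A[2][1] + B[1][2] = 2 + -4 = -2, A[2][2] + B[2][2] = 10 + 6 = 16) = -2 (attained at k = 0)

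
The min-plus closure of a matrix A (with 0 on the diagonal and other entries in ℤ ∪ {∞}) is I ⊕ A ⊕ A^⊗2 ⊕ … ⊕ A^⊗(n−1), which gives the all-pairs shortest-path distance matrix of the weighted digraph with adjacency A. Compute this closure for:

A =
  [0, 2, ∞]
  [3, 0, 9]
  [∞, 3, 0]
Closure =
  [0, 2, 11]
  [3, 0, 9]
  [6, 3, 0]

This is the Floyd-Warshall all-pairs shortest-path computation. For each intermediate vertex k = 0, 1, …, 2, update dist[i][j] ← min(dist[i][j], dist[i][k] + dist[k][j]). The final matrix gives, for each (i, j), the minimum total weight of any directed path from i to j (possibly empty when i = j).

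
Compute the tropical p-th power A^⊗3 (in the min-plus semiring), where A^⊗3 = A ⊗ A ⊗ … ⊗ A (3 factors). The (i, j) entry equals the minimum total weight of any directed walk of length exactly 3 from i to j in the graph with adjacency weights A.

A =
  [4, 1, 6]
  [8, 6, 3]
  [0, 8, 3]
A^⊗3 =
  [4, 7, 7]
  [6, 4, 9]
  [6, 4, 4]

Each entry (A^⊗3)_ij equals the minimum over all length-3 walks i = v_0 → v_1 → … → v_3 = j of Σ_t A[v_t][v_{t+1}]. For example, for (i, j) = (0, 2) we minimise over 9 possible intermediate vertex sequences; the minimum is 7, attained along the walk 0 → 1 → 2 → 2.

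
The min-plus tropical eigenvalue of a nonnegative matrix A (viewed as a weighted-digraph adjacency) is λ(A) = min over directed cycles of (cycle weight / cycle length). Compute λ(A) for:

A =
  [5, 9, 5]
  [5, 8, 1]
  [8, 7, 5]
λ(A) = 4

Enumerate directed cycles and compute their means (weight / length). Sample:
  cycle 0 → 0: weight = 5, length = 1, mean = 5/1 ≈ 5.000
  cycle 1 → 1: weight = 8, length = 1, mean = 8/1 ≈ 8.000
  cycle 2 → 2: weight = 5, length = 1, mean = 5/1 ≈ 5.000
  cycle 0 → 1 → 0: weight = 14, length = 2, mean = 14/2 ≈ 7.000
  cycle 0 → 2 → 0: weight = 13, length = 2, mean = 13/2 ≈ 6.500
  cycle 1 → 0 → 1: weight = 14, length = 2, mean = 14/2 ≈ 7.000
Minimum mean = 4.000, attained e.g. along the cycle 1 → 2 → 1 with weight 8 and length 2. So λ(A) = 8/2 = 4.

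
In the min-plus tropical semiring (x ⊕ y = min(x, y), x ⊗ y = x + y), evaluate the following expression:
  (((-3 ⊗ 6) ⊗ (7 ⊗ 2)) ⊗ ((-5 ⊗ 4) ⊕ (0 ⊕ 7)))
(((-3 ⊗ 6) ⊗ (7 ⊗ 2)) ⊗ ((-5 ⊗ 4) ⊕ (0 ⊕ 7))) = 11

Expand innermost to outermost. Recall ⊕ takes the minimum of its arguments and ⊗ takes their sum. Working out the expression (((-3 ⊗ 6) ⊗ (7 ⊗ 2)) ⊗ ((-5 ⊗ 4) ⊕ (0 ⊕ 7))) gives 11.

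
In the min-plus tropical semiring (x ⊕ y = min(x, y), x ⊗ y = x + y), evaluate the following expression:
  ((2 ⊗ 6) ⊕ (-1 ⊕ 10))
((2 ⊗ 6) ⊕ (-1 ⊕ 10)) = -1

Expand innermost to outermost. Recall ⊕ takes the minimum of its arguments and ⊗ takes their sum. Working out the expression ((2 ⊗ 6) ⊕ (-1 ⊕ 10)) gives -1.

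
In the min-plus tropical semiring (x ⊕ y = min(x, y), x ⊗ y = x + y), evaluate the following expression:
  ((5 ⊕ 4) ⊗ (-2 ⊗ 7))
((5 ⊕ 4) ⊗ (-2 ⊗ 7)) = 9

Expand innermost to outermost. Recall ⊕ takes the minimum of its arguments and ⊗ takes their sum. Working out the expression ((5 ⊕ 4) ⊗ (-2 ⊗ 7)) gives 9.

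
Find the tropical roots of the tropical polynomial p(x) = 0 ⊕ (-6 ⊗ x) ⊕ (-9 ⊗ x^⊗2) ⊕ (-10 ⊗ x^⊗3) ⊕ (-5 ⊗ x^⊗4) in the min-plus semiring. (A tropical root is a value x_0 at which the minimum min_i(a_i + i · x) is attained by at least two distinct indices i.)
Roots: {-5, 1, 3, 6}

Each tropical root is a break point of the lower envelope of the lines y = a_i + i · x (there are 5 lines, with slopes 0, 1, ..., 4). Only the lines that attain the minimum somewhere contribute to roots; other lines are dominated. Here the surviving (envelope) indices are i = 4, i = 3, i = 2, i = 1, i = 0.
Intersections between consecutive envelope lines give the roots: for adjacent envelope indices i < j the intersection is x = (a_i − a_j) / (j − i). Reading off the sorted break points: {-5, 1, 3, 6}.
Verification: at each break x_0, at least two indices attain the minimum of min_i(a_i + i · x_0).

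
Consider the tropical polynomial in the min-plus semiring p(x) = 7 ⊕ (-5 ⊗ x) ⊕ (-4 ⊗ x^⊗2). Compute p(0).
p(0) = -5

A tropical monomial a ⊗ x^⊗i evaluates to a + i · x. Evaluating each term at x = 0:
  Term 0 contributes 7 + 0 · 0 = 7
  Term 1 contributes -5 + 1 · 0 = -5
  Term 2 contributes -4 + 2 · 0 = -4
p(0) = ⊕ of these = min[7, -5, -4] = -5.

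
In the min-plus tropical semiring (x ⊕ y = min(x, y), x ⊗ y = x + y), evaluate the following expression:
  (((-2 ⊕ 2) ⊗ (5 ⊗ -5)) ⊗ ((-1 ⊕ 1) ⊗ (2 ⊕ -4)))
(((-2 ⊕ 2) ⊗ (5 ⊗ -5)) ⊗ ((-1 ⊕ 1) ⊗ (2 ⊕ -4))) = -7

Expand innermost to outermost. Recall ⊕ takes the minimum of its arguments and ⊗ takes their sum. Working out the expression (((-2 ⊕ 2) ⊗ (5 ⊗ -5)) ⊗ ((-1 ⊕ 1) ⊗ (2 ⊕ -4))) gives -7.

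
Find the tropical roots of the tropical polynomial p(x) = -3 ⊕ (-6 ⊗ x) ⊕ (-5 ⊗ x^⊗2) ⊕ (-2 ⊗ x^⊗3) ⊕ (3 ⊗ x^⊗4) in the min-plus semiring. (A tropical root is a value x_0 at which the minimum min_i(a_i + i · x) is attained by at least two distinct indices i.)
Roots: {-5, -3, -1, 3}

Each tropical root is a break point of the lower envelope of the lines y = a_i + i · x (there are 5 lines, with slopes 0, 1, ..., 4). Only the lines that attain the minimum somewhere contribute to roots; other lines are dominated. Here the surviving (envelope) indices are i = 4, i = 3, i = 2, i = 1, i = 0.
Intersections between consecutive envelope lines give the roots: for adjacent envelope indices i < j the intersection is x = (a_i − a_j) / (j − i). Reading off the sorted break points: {-5, -3, -1, 3}.
Verification: at each break x_0, at least two indices attain the minimum of min_i(a_i + i · x_0).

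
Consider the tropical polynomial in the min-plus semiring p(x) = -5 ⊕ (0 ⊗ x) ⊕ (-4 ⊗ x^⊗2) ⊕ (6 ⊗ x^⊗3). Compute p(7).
p(7) = -5

A tropical monomial a ⊗ x^⊗i evaluates to a + i · x. Evaluating each term at x = 7:
  Term 0 contributes -5 + 0 · 7 = -5
  Term 1 contributes 0 + 1 · 7 = 7
  Term 2 contributes -4 + 2 · 7 = 10
  Term 3 contributes 6 + 3 · 7 = 27
p(7) = ⊕ of these = min[-5, 7, 10, 27] = -5.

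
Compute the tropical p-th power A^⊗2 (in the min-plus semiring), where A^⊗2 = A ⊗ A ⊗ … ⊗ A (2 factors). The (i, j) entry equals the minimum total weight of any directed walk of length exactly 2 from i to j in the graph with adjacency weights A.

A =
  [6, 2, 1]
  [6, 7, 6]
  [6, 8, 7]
A^⊗2 =
  [7, 8, 7]
  [12, 8, 7]
  [12, 8, 7]

Each entry (A^⊗2)_ij equals the minimum over all length-2 walks i = v_0 → v_1 → … → v_2 = j of Σ_t A[v_t][v_{t+1}]. For example, for (i, j) = (0, 2) we minimise over 3 possible intermediate vertex sequences; the minimum is 7, attained along the walk 0 → 0 → 2.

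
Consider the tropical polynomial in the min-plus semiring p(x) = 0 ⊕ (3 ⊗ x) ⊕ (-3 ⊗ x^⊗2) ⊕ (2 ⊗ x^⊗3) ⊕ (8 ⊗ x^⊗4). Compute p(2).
p(2) = 0

A tropical monomial a ⊗ x^⊗i evaluates to a + i · x. Evaluating each term at x = 2:
  Term 0 contributes 0 + 0 · 2 = 0
  Term 1 contributes 3 + 1 · 2 = 5
  Term 2 contributes -3 + 2 · 2 = 1
  Term 3 contributes 2 + 3 · 2 = 8
  Term 4 contributes 8 + 4 · 2 = 16
p(2) = ⊕ of these = min[0, 5, 1, 8, 16] = 0.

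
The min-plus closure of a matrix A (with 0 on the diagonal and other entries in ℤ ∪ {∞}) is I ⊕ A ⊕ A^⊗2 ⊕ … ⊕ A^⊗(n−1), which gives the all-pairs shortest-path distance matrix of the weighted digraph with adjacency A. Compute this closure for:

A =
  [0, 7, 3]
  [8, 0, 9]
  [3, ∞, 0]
Closure =
  [0, 7, 3]
  [8, 0, 9]
  [3, 10, 0]

This is the Floyd-Warshall all-pairs shortest-path computation. For each intermediate vertex k = 0, 1, …, 2, update dist[i][j] ← min(dist[i][j], dist[i][k] + dist[k][j]). The final matrix gives, for each (i, j), the minimum total weight of any directed path from i to j (possibly empty when i = j).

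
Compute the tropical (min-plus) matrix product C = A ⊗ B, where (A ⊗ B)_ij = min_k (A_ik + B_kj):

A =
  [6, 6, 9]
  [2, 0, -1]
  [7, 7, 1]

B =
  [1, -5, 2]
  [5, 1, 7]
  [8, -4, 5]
A ⊗ B =
  [7, 1, 8]
  [3, -5, 4]
  [8, -3, 6]

Apply the min-plus product entry-by-entry:
  C[0][0] = min over k of (A[0][0] + B[0][0] = 6 + 1 = 7, A[0][1] + B[1][0] = 6 + 5 = 11, A[0][2] + B[2][0] = 9 + 8 = 17) = 7 (attained at k = 0)
  C[0][1] = min over k of (A[0][0] + B[0][1] = 6 + -5 = 1, A[0][1] + B[1][1] = 6 + 1 = 7, A[0][2] + B[2][1] = 9 + -4 = 5) = 1 (attained at k = 0)
  C[0][2] = min over k of (A[0][0] + B[0][2] = 6 + 2 = 8, A[0][1] + B[1][2] = 6 + 7 = 13, A[0][2] + B[2][2] = 9 + 5 = 14) = 8 (attained at k = 0)
  C[1][0] = min over k of (A[1][0] + B[0][0] = 2 + 1 = 3, A[1][1] + B[1][0] = 0 + 5 = 5, A[1][2] + B[2][0] = -1 + 8 = 7) = 3 (attained at k = 0)
  C[1][1] = min over k of (A[1][0] + B[0][1] = 2 + -5 = -3, A[1][1] + B[1][1] = 0 + 1 = 1, A[1][2] + B[2][1] = -1 + -4 = -5) = -5 (attained at k = 2)
  C[1][2] = min over k of (A[1][0] + B[0][2] = 2 + 2 = 4, A[1][1] + B[1][2] = 0 + 7 = 7, A[1][2] + B[2][2] = -1 + 5 = 4) = 4 (attained at k = 0)
  C[2][0] = min over k of (A[2][0] + B[0][0] = 7 + 1 = 8, A[2][1] + B[1][0] = 7 + 5 = 12, A[2][2] + B[2][0] = 1 + 8 = 9) = 8 (attained at k = 0)
  C[2][1] = min over k of (A[2][0] + B[0][1] = 7 + -5 = 2, A[2][1] + B[1][1] = 7 + 1 = 8, A[2][2] + B[2][1] = 1 + -4 = -3) = -3 (attained at k = 2)
  C[2][2] = min over k of (A[2][0] + B[0][2] = 7 + 2 = 9, A[2][1] + B[1][2] = 7 + 7 = 14, A[2][2] + B[2][2] = 1 + 5 = 6) = 6 (attained at k = 2)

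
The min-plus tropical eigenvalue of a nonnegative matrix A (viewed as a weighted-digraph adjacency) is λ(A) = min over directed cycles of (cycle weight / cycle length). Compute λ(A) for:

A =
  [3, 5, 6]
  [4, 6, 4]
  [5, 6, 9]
λ(A) = 3

Enumerate directed cycles and compute their means (weight / length). Sample:
  cycle 0 → 0: weight = 3, length = 1, mean = 3/1 ≈ 3.000
  cycle 1 → 1: weight = 6, length = 1, mean = 6/1 ≈ 6.000
  cycle 2 → 2: weight = 9, length = 1, mean = 9/1 ≈ 9.000
  cycle 0 → 1 → 0: weight = 9, length = 2, mean = 9/2 ≈ 4.500
  cycle 0 → 2 → 0: weight = 11, length = 2, mean = 11/2 ≈ 5.500
  cycle 1 → 0 → 1: weight = 9, length = 2, mean = 9/2 ≈ 4.500
Minimum mean = 3.000, attained e.g. along the cycle 0 → 0 with weight 3 and length 1. So λ(A) = 3/1 = 3.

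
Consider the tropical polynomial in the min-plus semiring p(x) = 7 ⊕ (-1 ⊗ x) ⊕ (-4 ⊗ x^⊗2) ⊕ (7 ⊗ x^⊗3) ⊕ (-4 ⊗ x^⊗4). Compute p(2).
p(2) = 0

A tropical monomial a ⊗ x^⊗i evaluates to a + i · x. Evaluating each term at x = 2:
  Term 0 contributes 7 + 0 · 2 = 7
  Term 1 contributes -1 + 1 · 2 = 1
  Term 2 contributes -4 + 2 · 2 = 0
  Term 3 contributes 7 + 3 · 2 = 13
  Term 4 contributes -4 + 4 · 2 = 4
p(2) = ⊕ of these = min[7, 1, 0, 13, 4] = 0.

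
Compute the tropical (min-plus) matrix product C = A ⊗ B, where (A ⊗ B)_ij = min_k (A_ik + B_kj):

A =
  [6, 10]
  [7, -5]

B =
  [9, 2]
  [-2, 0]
A ⊗ B =
  [8, 8]
  [-7, -5]

Apply the min-plus product entry-by-entry:
  C[0][0] = min over k of (A[0][0] + B[0][0] = 6 + 9 = 15, A[0][1] + B[1][0] = 10 + -2 = 8) = 8 (attained at k = 1)
  C[0][1] = min over k of (A[0][0] + B[0][1] = 6 + 2 = 8, A[0][1] + B[1][1] = 10 + 0 = 10) = 8 (attained at k = 0)
  C[1][0] = min over k of (A[1][0] + B[0][0] = 7 + 9 = 16, A[1][1] + B[1][0] = -5 + -2 = -7) = -7 (attained at k = 1)
  C[1][1] = min over k of (A[1][0] + B[0][1] = 7 + 2 = 9, A[1][1] + B[1][1] = -5 + 0 = -5) = -5 (attained at k = 1)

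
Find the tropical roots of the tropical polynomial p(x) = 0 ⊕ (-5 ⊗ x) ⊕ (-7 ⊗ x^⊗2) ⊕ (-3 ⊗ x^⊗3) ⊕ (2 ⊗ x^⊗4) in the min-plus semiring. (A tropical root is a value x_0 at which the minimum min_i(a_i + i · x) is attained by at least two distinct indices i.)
Roots: {-5, -4, 2, 5}

Each tropical root is a break point of the lower envelope of the lines y = a_i + i · x (there are 5 lines, with slopes 0, 1, ..., 4). Only the lines that attain the minimum somewhere contribute to roots; other lines are dominated. Here the surviving (envelope) indices are i = 4, i = 3, i = 2, i = 1, i = 0.
Intersections between consecutive envelope lines give the roots: for adjacent envelope indices i < j the intersection is x = (a_i − a_j) / (j − i). Reading off the sorted break points: {-5, -4, 2, 5}.
Verification: at each break x_0, at least two indices attain the minimum of min_i(a_i + i · x_0).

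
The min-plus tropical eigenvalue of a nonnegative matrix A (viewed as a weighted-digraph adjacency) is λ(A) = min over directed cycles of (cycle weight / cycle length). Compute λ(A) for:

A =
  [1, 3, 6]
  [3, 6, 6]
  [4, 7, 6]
λ(A) = 1

Enumerate directed cycles and compute their means (weight / length). Sample:
  cycle 0 → 0: weight = 1, length = 1, mean = 1/1 ≈ 1.000
  cycle 1 → 1: weight = 6, length = 1, mean = 6/1 ≈ 6.000
  cycle 2 → 2: weight = 6, length = 1, mean = 6/1 ≈ 6.000
  cycle 0 → 1 → 0: weight = 6, length = 2, mean = 6/2 ≈ 3.000
  cycle 0 → 2 → 0: weight = 10, length = 2, mean = 10/2 ≈ 5.000
  cycle 1 → 0 → 1: weight = 6, length = 2, mean = 6/2 ≈ 3.000
Minimum mean = 1.000, attained e.g. along the cycle 0 → 0 with weight 1 and length 1. So λ(A) = 1/1 = 1.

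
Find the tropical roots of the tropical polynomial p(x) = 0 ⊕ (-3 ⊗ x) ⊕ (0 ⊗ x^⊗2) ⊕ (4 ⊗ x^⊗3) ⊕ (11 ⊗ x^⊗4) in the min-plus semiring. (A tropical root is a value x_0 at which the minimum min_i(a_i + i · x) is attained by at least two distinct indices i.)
Roots: {-7, -4, -3, 3}

Each tropical root is a break point of the lower envelope of the lines y = a_i + i · x (there are 5 lines, with slopes 0, 1, ..., 4). Only the lines that attain the minimum somewhere contribute to roots; other lines are dominated. Here the surviving (envelope) indices are i = 4, i = 3, i = 2, i = 1, i = 0.
Intersections between consecutive envelope lines give the roots: for adjacent envelope indices i < j the intersection is x = (a_i − a_j) / (j − i). Reading off the sorted break points: {-7, -4, -3, 3}.
Verification: at each break x_0, at least two indices attain the minimum of min_i(a_i + i · x_0).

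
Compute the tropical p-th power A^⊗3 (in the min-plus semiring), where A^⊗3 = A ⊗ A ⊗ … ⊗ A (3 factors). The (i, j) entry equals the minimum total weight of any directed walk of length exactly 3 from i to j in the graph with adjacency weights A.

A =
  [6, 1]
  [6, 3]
A^⊗3 =
  [10, 7]
  [12, 9]

Each entry (A^⊗3)_ij equals the minimum over all length-3 walks i = v_0 → v_1 → … → v_3 = j of Σ_t A[v_t][v_{t+1}]. For example, for (i, j) = (0, 1) we minimise over 4 possible intermediate vertex sequences; the minimum is 7, attained along the walk 0 → 1 → 1 → 1.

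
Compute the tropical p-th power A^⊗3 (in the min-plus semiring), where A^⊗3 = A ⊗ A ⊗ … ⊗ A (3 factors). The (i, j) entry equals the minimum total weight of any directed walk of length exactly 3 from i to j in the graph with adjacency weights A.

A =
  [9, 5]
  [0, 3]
A^⊗3 =
  [8, 10]
  [5, 8]

Each entry (A^⊗3)_ij equals the minimum over all length-3 walks i = v_0 → v_1 → … → v_3 = j of Σ_t A[v_t][v_{t+1}]. For example, for (i, j) = (0, 1) we minimise over 4 possible intermediate vertex sequences; the minimum is 10, attained along the walk 0 → 1 → 0 → 1.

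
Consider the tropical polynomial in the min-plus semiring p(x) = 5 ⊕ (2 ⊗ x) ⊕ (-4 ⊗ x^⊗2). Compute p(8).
p(8) = 5

A tropical monomial a ⊗ x^⊗i evaluates to a + i · x. Evaluating each term at x = 8:
  Term 0 contributes 5 + 0 · 8 = 5
  Term 1 contributes 2 + 1 · 8 = 10
  Term 2 contributes -4 + 2 · 8 = 12
p(8) = ⊕ of these = min[5, 10, 12] = 5.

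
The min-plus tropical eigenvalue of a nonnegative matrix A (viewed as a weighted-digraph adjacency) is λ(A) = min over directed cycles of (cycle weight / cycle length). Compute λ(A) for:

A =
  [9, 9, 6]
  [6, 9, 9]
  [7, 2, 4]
λ(A) = 4

Enumerate directed cycles and compute their means (weight / length). Sample:
  cycle 0 → 0: weight = 9, length = 1, mean = 9/1 ≈ 9.000
  cycle 1 → 1: weight = 9, length = 1, mean = 9/1 ≈ 9.000
  cycle 2 → 2: weight = 4, length = 1, mean = 4/1 ≈ 4.000
  cycle 0 → 1 → 0: weight = 15, length = 2, mean = 15/2 ≈ 7.500
  cycle 0 → 2 → 0: weight = 13, length = 2, mean = 13/2 ≈ 6.500
  cycle 1 → 0 → 1: weight = 15, length = 2, mean = 15/2 ≈ 7.500
Minimum mean = 4.000, attained e.g. along the cycle 2 → 2 with weight 4 and length 1. So λ(A) = 4/1 = 4.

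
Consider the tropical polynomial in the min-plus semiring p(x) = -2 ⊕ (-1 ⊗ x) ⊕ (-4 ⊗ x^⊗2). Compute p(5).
p(5) = -2

A tropical monomial a ⊗ x^⊗i evaluates to a + i · x. Evaluating each term at x = 5:
  Term 0 contributes -2 + 0 · 5 = -2
  Term 1 contributes -1 + 1 · 5 = 4
  Term 2 contributes -4 + 2 · 5 = 6
p(5) = ⊕ of these = min[-2, 4, 6] = -2.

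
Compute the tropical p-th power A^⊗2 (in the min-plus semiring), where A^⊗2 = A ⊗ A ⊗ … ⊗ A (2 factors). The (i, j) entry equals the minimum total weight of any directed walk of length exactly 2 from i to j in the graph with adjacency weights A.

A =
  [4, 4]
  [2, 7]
A^⊗2 =
  [6, 8]
  [6, 6]

Each entry (A^⊗2)_ij equals the minimum over all length-2 walks i = v_0 → v_1 → … → v_2 = j of Σ_t A[v_t][v_{t+1}]. For example, for (i, j) = (0, 1) we minimise over 2 possible intermediate vertex sequences; the minimum is 8, attained along the walk 0 → 0 → 1.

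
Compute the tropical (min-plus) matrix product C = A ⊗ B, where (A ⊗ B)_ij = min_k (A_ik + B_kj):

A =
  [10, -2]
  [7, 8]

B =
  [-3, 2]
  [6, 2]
A ⊗ B =
  [4, 0]
  [4, 9]

Apply the min-plus product entry-by-entry:
  C[0][0] = min over k of (A[0][0] + B[0][0] = 10 + -3 = 7, A[0][1] + B[1][0] = -2 + 6 = 4) = 4 (attained at k = 1)
  C[0][1] = min over k of (A[0][0] + B[0][1] = 10 + 2 = 12, A[0][1] + B[1][1] = -2 + 2 = 0) = 0 (attained at k = 1)
  C[1][0] = min over k of (A[1][0] + B[0][0] = 7 + -3 = 4, A[1][1] + B[1][0] = 8 + 6 = 14) = 4 (attained at k = 0)
  C[1][1] = min over k of (A[1][0] + B[0][1] = 7 + 2 = 9, A[1][1] + B[1][1] = 8 + 2 = 10) = 9 (attained at k = 0)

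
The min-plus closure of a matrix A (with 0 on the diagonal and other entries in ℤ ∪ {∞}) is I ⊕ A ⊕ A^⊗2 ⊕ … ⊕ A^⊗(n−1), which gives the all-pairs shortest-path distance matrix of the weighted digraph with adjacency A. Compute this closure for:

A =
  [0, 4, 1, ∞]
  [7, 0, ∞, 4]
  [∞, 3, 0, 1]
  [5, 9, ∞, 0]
Closure =
  [0, 4, 1, 2]
  [7, 0, 8, 4]
  [6, 3, 0, 1]
  [5, 9, 6, 0]

This is the Floyd-Warshall all-pairs shortest-path computation. For each intermediate vertex k = 0, 1, …, 3, update dist[i][j] ← min(dist[i][j], dist[i][k] + dist[k][j]). The final matrix gives, for each (i, j), the minimum total weight of any directed path from i to j (possibly empty when i = j).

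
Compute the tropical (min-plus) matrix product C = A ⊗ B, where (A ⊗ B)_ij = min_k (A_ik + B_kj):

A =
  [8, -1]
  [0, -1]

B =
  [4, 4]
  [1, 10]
A ⊗ B =
  [0, 9]
  [0, 4]

Apply the min-plus product entry-by-entry:
  C[0][0] = min over k of (A[0][0] + B[0][0] = 8 + 4 = 12, A[0][1] + B[1][0] = -1 + 1 = 0) = 0 (attained at k = 1)
  C[0][1] = min over k of (A[0][0] + B[0][1] = 8 + 4 = 12, A[0][1] + B[1][1] = -1 + 10 = 9) = 9 (attained at k = 1)
  C[1][0] = min over k of (A[1][0] + B[0][0] = 0 + 4 = 4, A[1][1] + B[1][0] = -1 + 1 = 0) = 0 (attained at k = 1)
  C[1][1] = min over k of (A[1][0] + B[0][1] = 0 + 4 = 4, A[1][1] + B[1][1] = -1 + 10 = 9) = 4 (attained at k = 0)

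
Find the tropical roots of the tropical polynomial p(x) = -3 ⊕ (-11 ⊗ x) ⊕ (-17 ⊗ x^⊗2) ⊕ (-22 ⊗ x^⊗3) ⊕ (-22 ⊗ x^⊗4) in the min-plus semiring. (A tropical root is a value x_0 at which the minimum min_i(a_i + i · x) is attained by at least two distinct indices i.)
Roots: {0, 5, 6, 8}

Each tropical root is a break point of the lower envelope of the lines y = a_i + i · x (there are 5 lines, with slopes 0, 1, ..., 4). Only the lines that attain the minimum somewhere contribute to roots; other lines are dominated. Here the surviving (envelope) indices are i = 4, i = 3, i = 2, i = 1, i = 0.
Intersections between consecutive envelope lines give the roots: for adjacent envelope indices i < j the intersection is x = (a_i − a_j) / (j − i). Reading off the sorted break points: {0, 5, 6, 8}.
Verification: at each break x_0, at least two indices attain the minimum of min_i(a_i + i · x_0).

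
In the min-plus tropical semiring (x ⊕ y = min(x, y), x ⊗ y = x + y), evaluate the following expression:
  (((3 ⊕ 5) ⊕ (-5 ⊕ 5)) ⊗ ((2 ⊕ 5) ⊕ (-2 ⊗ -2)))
(((3 ⊕ 5) ⊕ (-5 ⊕ 5)) ⊗ ((2 ⊕ 5) ⊕ (-2 ⊗ -2))) = -9

Expand innermost to outermost. Recall ⊕ takes the minimum of its arguments and ⊗ takes their sum. Working out the expression (((3 ⊕ 5) ⊕ (-5 ⊕ 5)) ⊗ ((2 ⊕ 5) ⊕ (-2 ⊗ -2))) gives -9.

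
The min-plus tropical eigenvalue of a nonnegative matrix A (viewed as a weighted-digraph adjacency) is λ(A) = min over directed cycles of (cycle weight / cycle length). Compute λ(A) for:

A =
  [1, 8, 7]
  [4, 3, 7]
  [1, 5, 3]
λ(A) = 1

Enumerate directed cycles and compute their means (weight / length). Sample:
  cycle 0 → 0: weight = 1, length = 1, mean = 1/1 ≈ 1.000
  cycle 1 → 1: weight = 3, length = 1, mean = 3/1 ≈ 3.000
  cycle 2 → 2: weight = 3, length = 1, mean = 3/1 ≈ 3.000
  cycle 0 → 1 → 0: weight = 12, length = 2, mean = 12/2 ≈ 6.000
  cycle 0 → 2 → 0: weight = 8, length = 2, mean = 8/2 ≈ 4.000
  cycle 1 → 0 → 1: weight = 12, length = 2, mean = 12/2 ≈ 6.000
Minimum mean = 1.000, attained e.g. along the cycle 0 → 0 with weight 1 and length 1. So λ(A) = 1/1 = 1.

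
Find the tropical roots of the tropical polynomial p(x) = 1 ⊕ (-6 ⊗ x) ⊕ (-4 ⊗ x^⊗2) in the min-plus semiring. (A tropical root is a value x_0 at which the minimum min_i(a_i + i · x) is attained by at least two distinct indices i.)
Roots: {-2, 7}

Each tropical root is a break point of the lower envelope of the lines y = a_i + i · x (there are 3 lines, with slopes 0, 1, ..., 2). Only the lines that attain the minimum somewhere contribute to roots; other lines are dominated. Here the surviving (envelope) indices are i = 2, i = 1, i = 0.
Intersections between consecutive envelope lines give the roots: for adjacent envelope indices i < j the intersection is x = (a_i − a_j) / (j − i). Reading off the sorted break points: {-2, 7}.
Verification: at each break x_0, at least two indices attain the minimum of min_i(a_i + i · x_0).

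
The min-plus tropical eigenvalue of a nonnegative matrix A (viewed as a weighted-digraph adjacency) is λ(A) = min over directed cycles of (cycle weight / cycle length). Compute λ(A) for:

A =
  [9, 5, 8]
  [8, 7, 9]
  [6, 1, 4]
λ(A) = 4

Enumerate directed cycles and compute their means (weight / length). Sample:
  cycle 0 → 0: weight = 9, length = 1, mean = 9/1 ≈ 9.000
  cycle 1 → 1: weight = 7, length = 1, mean = 7/1 ≈ 7.000
  cycle 2 → 2: weight = 4, length = 1, mean = 4/1 ≈ 4.000
  cycle 0 → 1 → 0: weight = 13, length = 2, mean = 13/2 ≈ 6.500
  cycle 0 → 2 → 0: weight = 14, length = 2, mean = 14/2 ≈ 7.000
  cycle 1 → 0 → 1: weight = 13, length = 2, mean = 13/2 ≈ 6.500
Minimum mean = 4.000, attained e.g. along the cycle 2 → 2 with weight 4 and length 1. So λ(A) = 4/1 = 4.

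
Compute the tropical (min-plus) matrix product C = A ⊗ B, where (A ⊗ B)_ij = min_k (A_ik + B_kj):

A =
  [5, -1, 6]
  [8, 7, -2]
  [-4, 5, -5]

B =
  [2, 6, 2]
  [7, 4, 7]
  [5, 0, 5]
A ⊗ B =
  [6, 3, 6]
  [3, -2, 3]
  [-2, -5, -2]

Apply the min-plus product entry-by-entry:
  C[0][0] = min over k of (A[0][0] + B[0][0] = 5 + 2 = 7, A[0][1] + B[1][0] = -1 + 7 = 6, A[0][2] + B[2][0] = 6 + 5 = 11) = 6 (attained at k = 1)
  C[0][1] = min over k of (A[0][0] + B[0][1] = 5 + 6 = 11, A[0][1] + B[1][1] = -1 + 4 = 3, A[0][2] + B[2][1] = 6 + 0 = 6) = 3 (attained at k = 1)
  C[0][2] = min over k of (A[0][0] + B[0][2] = 5 + 2 = 7, A[0][1] + B[1][2] = -1 + 7 = 6, A[0][2] + B[2][2] = 6 + 5 = 11) = 6 (attained at k = 1)
  C[1][0] = min over k of (A[1][0] + B[0][0] = 8 + 2 = 10, A[1][1] + B[1][0] = 7 + 7 = 14, A[1][2] + B[2][0] = -2 + 5 = 3) = 3 (attained at k = 2)
  C[1][1] = min over k of (A[1][0] + B[0][1] = 8 + 6 = 14, A[1][1] + B[1][1] = 7 + 4 = 11, A[1][2] + B[2][1] = -2 + 0 = -2) = -2 (attained at k = 2)
  C[1][2] = min over k of (A[1][0] + B[0][2] = 8 + 2 = 10, A[1][1] + B[1][2] = 7 + 7 = 14, A[1][2] + B[2][2] = -2 + 5 = 3) = 3 (attained at k = 2)
  C[2][0] = min over k of (A[2][0] + B[0][0] = -4 + 2 = -2, A[2][1] + B[1][0] = 5 + 7 = 12, A[2][2] + B[2][0] = -5 + 5 = 0) = -2 (attained at k = 0)
  C[2][1] = min over k of (A[2][0] + B[0][1] = -4 + 6 = 2, A[2][1] + B[1][1] = 5 + 4 = 9, A[2][2] + B[2][1] = -5 + 0 = -5) = -5 (attained at k = 2)
  C[2][2] = min over k of (A[2][0] + B[0][2] = -4 + 2 = -2, A[2][1] + B[1][2] = 5 + 7 = 12, A[2][2] + B[2][2] = -5 + 5 = 0) = -2 (attained at k = 0)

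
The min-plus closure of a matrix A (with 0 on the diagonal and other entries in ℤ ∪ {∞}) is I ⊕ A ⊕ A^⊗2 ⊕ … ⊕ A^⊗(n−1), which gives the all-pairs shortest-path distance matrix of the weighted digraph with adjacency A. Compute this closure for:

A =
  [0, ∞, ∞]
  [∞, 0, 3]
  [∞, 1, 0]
Closure =
  [0, ∞, ∞]
  [∞, 0, 3]
  [∞, 1, 0]

This is the Floyd-Warshall all-pairs shortest-path computation. For each intermediate vertex k = 0, 1, …, 2, update dist[i][j] ← min(dist[i][j], dist[i][k] + dist[k][j]). The final matrix gives, for each (i, j), the minimum total weight of any directed path from i to j (possibly empty when i = j).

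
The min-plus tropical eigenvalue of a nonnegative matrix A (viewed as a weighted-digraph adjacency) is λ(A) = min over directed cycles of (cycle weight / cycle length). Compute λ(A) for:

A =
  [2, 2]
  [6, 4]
λ(A) = 2

Enumerate directed cycles and compute their means (weight / length). Sample:
  cycle 0 → 0: weight = 2, length = 1, mean = 2/1 ≈ 2.000
  cycle 1 → 1: weight = 4, length = 1, mean = 4/1 ≈ 4.000
  cycle 0 → 1 → 0: weight = 8, length = 2, mean = 8/2 ≈ 4.000
  cycle 1 → 0 → 1: weight = 8, length = 2, mean = 8/2 ≈ 4.000
Minimum mean = 2.000, attained e.g. along the cycle 0 → 0 with weight 2 and length 1. So λ(A) = 2/1 = 2.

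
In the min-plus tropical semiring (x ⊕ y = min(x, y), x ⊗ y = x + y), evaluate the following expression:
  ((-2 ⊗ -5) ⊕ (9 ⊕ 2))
((-2 ⊗ -5) ⊕ (9 ⊕ 2)) = -7

Expand innermost to outermost. Recall ⊕ takes the minimum of its arguments and ⊗ takes their sum. Working out the expression ((-2 ⊗ -5) ⊕ (9 ⊕ 2)) gives -7.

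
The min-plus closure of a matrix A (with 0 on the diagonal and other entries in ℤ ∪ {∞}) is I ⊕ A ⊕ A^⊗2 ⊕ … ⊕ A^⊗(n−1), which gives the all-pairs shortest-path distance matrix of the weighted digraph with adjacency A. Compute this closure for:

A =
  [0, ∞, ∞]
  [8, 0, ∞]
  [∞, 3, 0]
Closure =
  [0, ∞, ∞]
  [8, 0, ∞]
  [11, 3, 0]

This is the Floyd-Warshall all-pairs shortest-path computation. For each intermediate vertex k = 0, 1, …, 2, update dist[i][j] ← min(dist[i][j], dist[i][k] + dist[k][j]). The final matrix gives, for each (i, j), the minimum total weight of any directed path from i to j (possibly empty when i = j).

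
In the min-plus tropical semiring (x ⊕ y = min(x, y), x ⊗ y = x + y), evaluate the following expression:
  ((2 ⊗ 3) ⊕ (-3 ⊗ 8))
((2 ⊗ 3) ⊕ (-3 ⊗ 8)) = 5

Expand innermost to outermost. Recall ⊕ takes the minimum of its arguments and ⊗ takes their sum. Working out the expression ((2 ⊗ 3) ⊕ (-3 ⊗ 8)) gives 5.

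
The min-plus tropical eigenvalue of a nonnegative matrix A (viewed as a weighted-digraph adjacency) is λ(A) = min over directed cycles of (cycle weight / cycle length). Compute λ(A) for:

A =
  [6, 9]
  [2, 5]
λ(A) = 5

Enumerate directed cycles and compute their means (weight / length). Sample:
  cycle 0 → 0: weight = 6, length = 1, mean = 6/1 ≈ 6.000
  cycle 1 → 1: weight = 5, length = 1, mean = 5/1 ≈ 5.000
  cycle 0 → 1 → 0: weight = 11, length = 2, mean = 11/2 ≈ 5.500
  cycle 1 → 0 → 1: weight = 11, length = 2, mean = 11/2 ≈ 5.500
Minimum mean = 5.000, attained e.g. along the cycle 1 → 1 with weight 5 and length 1. So λ(A) = 5/1 = 5.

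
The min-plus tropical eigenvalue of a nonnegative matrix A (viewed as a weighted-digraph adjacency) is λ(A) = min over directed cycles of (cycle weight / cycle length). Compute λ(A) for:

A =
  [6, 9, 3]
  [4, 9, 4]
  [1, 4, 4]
λ(A) = 2

Enumerate directed cycles and compute their means (weight / length). Sample:
  cycle 0 → 0: weight = 6, length = 1, mean = 6/1 ≈ 6.000
  cycle 1 → 1: weight = 9, length = 1, mean = 9/1 ≈ 9.000
  cycle 2 → 2: weight = 4, length = 1, mean = 4/1 ≈ 4.000
  cycle 0 → 1 → 0: weight = 13, length = 2, mean = 13/2 ≈ 6.500
  cycle 0 → 2 → 0: weight = 4, length = 2, mean = 4/2 ≈ 2.000
  cycle 1 → 0 → 1: weight = 13, length = 2, mean = 13/2 ≈ 6.500
Minimum mean = 2.000, attained e.g. along the cycle 0 → 2 → 0 with weight 4 and length 2. So λ(A) = 4/2 = 2.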